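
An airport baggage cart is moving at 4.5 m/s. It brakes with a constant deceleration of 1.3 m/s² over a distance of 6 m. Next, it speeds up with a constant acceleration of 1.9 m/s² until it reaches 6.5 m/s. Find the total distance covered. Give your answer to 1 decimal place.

15.9 m

Phase 1 (decelerating): v₀ = 4.50 m/s, a = -1.3 m/s².
v² = v₀² + 2aΔx = 4.50² + 2·-1.3·6 = 4.65 → v = 2.16 m/s
t = (v − v₀)/a = (2.16 − 4.50)/-1.3 = 1.80 s

Phase 2 (accelerating): v₀ = 2.16 m/s, a = 1.9 m/s².
v = v₀ + at → t = (6.5 − 2.16) / 1.9 = 2.29 s
v² = v₀² + 2aΔx → Δx = (6.5² − 2.16²)/(2·1.9) = 9.89 m
Total distance = 6.00 + 9.89 = 15.9 m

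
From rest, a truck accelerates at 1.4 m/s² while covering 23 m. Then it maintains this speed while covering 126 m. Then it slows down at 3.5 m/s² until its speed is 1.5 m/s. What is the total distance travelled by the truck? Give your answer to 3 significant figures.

Phase 1 (accelerating): v₀ = 0 m/s, a = 1.4 m/s².
v² = v₀² + 2aΔx = 0² + 2·1.4·23 = 64.4 → v = 8.02 m/s
t = (v − v₀)/a = (8.02 − 0)/1.4 = 5.73 s

Phase 2 (constant speed): v₀ = 8.02 m/s, a = 0 m/s².
Constant speed: t = d/v = 126/8.02 = 15.7 s

Phase 3 (decelerating): v₀ = 8.02 m/s, a = -3.5 m/s².
v = v₀ + at → t = (1.5 − 8.02) / -3.5 = 1.86 s
v² = v₀² + 2aΔx → Δx = (1.5² − 8.02²)/(2·-3.5) = 8.88 m
Total distance = 23.0 + 126 + 8.88 = 158 m

158 m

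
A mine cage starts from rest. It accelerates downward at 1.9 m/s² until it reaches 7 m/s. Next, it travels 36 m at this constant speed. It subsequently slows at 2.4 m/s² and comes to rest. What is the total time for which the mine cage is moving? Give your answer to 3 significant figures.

Phase 1 (accelerating): v₀ = 0 m/s, a = 1.9 m/s².
v = v₀ + at → t = (7 − 0) / 1.9 = 3.68 s
v² = v₀² + 2aΔx → Δx = (7² − 0²)/(2·1.9) = 12.9 m

Phase 2 (constant speed): v₀ = 7.00 m/s, a = 0 m/s².
Constant speed: t = d/v = 36/7.00 = 5.14 s

Phase 3 (decelerating): v₀ = 7.00 m/s, a = -2.4 m/s².
v = v₀ + at → t = (0 − 7.00) / -2.4 = 2.92 s
v² = v₀² + 2aΔx → Δx = (0² − 7.00²)/(2·-2.4) = 10.2 m
Total time = 3.68 + 5.14 + 2.92 = 11.7 s

11.7 s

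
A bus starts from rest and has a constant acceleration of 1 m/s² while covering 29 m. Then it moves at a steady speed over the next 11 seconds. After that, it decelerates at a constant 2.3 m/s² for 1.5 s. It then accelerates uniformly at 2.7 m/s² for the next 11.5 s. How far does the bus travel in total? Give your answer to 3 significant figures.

348 m

Phase 1 (accelerating): v₀ = 0 m/s, a = 1 m/s².
v² = v₀² + 2aΔx = 0² + 2·1·29 = 58.0 → v = 7.62 m/s
t = (v − v₀)/a = (7.62 − 0)/1 = 7.62 s

Phase 2 (constant speed): v₀ = 7.62 m/s, a = 0 m/s².
v = v₀ + at = 7.62 + (0)(11) = 7.62 m/s
Δx = v₀t + ½at² = 7.62·11 + 0.5·0·11² = 83.8 m

Phase 3 (decelerating): v₀ = 7.62 m/s, a = -2.3 m/s².
v = v₀ + at = 7.62 + (-2.3)(1.5) = 4.17 m/s
Δx = v₀t + ½at² = 7.62·1.5 + 0.5·-2.3·1.5² = 8.84 m

Phase 4 (accelerating): v₀ = 4.17 m/s, a = 2.7 m/s².
v = v₀ + at = 4.17 + (2.7)(11.5) = 35.2 m/s
Δx = v₀t + ½at² = 4.17·11.5 + 0.5·2.7·11.5² = 226 m
Total distance = 29.0 + 83.8 + 8.84 + 226 = 348 m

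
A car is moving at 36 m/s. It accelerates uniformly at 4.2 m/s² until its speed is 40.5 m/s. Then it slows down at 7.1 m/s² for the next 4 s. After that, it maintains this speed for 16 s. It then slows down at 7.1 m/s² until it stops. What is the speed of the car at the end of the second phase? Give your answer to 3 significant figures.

12.1 m/s

Phase 1 (accelerating): v₀ = 36.0 m/s, a = 4.2 m/s².
v = v₀ + at → t = (40.5 − 36.0) / 4.2 = 1.07 s
v² = v₀² + 2aΔx → Δx = (40.5² − 36.0²)/(2·4.2) = 41.0 m

Phase 2 (decelerating): v₀ = 40.5 m/s, a = -7.1 m/s².
v = v₀ + at = 40.5 + (-7.1)(4) = 12.1 m/s
Δx = v₀t + ½at² = 40.5·4 + 0.5·-7.1·4² = 105 m
Speed at end of phase 2 = 12.1 m/s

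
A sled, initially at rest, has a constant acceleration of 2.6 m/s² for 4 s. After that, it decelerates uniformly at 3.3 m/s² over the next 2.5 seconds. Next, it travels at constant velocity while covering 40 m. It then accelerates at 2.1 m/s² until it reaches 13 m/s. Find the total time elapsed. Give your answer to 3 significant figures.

30.3 s

Phase 1 (accelerating): v₀ = 0 m/s, a = 2.6 m/s².
v = v₀ + at = 0 + (2.6)(4) = 10.4 m/s
Δx = v₀t + ½at² = 0·4 + 0.5·2.6·4² = 20.8 m

Phase 2 (decelerating): v₀ = 10.4 m/s, a = -3.3 m/s².
v = v₀ + at = 10.4 + (-3.3)(2.5) = 2.15 m/s
Δx = v₀t + ½at² = 10.4·2.5 + 0.5·-3.3·2.5² = 15.7 m

Phase 3 (constant speed): v₀ = 2.15 m/s, a = 0 m/s².
Constant speed: t = d/v = 40/2.15 = 18.6 s

Phase 4 (accelerating): v₀ = 2.15 m/s, a = 2.1 m/s².
v = v₀ + at → t = (13 − 2.15) / 2.1 = 5.17 s
v² = v₀² + 2aΔx → Δx = (13² − 2.15²)/(2·2.1) = 39.1 m
Total time = 4.00 + 2.50 + 18.6 + 5.17 = 30.3 s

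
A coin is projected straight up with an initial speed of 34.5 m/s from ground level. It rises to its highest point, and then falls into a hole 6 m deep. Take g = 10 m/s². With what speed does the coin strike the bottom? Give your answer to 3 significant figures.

Phase 1 (rising): v₀ = 34.5 m/s, a = -10 m/s².
v = v₀ + at → t = (0 − 34.5) / -10 = 3.45 s
v² = v₀² + 2aΔx → Δx = (0² − 34.5²)/(2·-10) = 59.5 m

Phase 2 (falling): v₀ = 0 m/s, a = -10 m/s².
Falls 65.5 m from rest: t = √(2·65.5/10) = 3.62 s; v = g·t = 36.2 m/s.
Final speed = 36.2 m/s

36.2 m/s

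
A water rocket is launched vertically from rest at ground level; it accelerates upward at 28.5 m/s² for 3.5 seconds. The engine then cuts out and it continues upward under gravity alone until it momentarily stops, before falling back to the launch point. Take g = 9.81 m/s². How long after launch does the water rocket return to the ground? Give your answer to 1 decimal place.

Phase 1 (powered ascent): v₀ = 0 m/s, a = 28.5 m/s².
v = v₀ + at = 0 + (28.5)(3.5) = 99.8 m/s
Δx = v₀t + ½at² = 0·3.5 + 0.5·28.5·3.5² = 175 m

Phase 2 (coasting upward): v₀ = 99.8 m/s, a = -9.81 m/s².
v = v₀ + at → t = (0 − 99.8) / -9.81 = 10.2 s
v² = v₀² + 2aΔx → Δx = (0² − 99.8²)/(2·-9.81) = 507 m

Phase 3 (free fall): v₀ = 0 m/s, a = -9.81 m/s².
Falls 682 m from rest: t = √(2·682/9.81) = 11.8 s; v = g·t = 116 m/s.
Total time = 3.50 + 10.2 + 11.8 = 25.5 s

25.5 s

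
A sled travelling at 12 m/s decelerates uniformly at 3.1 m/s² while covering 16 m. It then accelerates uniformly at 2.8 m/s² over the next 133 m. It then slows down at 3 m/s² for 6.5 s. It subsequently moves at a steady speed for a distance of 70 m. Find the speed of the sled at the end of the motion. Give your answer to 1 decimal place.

8.6 m/s

Phase 1 (decelerating): v₀ = 12.0 m/s, a = -3.1 m/s².
v² = v₀² + 2aΔx = 12.0² + 2·-3.1·16 = 44.8 → v = 6.69 m/s
t = (v − v₀)/a = (6.69 − 12.0)/-3.1 = 1.71 s

Phase 2 (accelerating): v₀ = 6.69 m/s, a = 2.8 m/s².
v² = v₀² + 2aΔx = 6.69² + 2·2.8·133 = 790 → v = 28.1 m/s
t = (v − v₀)/a = (28.1 − 6.69)/2.8 = 7.65 s

Phase 3 (decelerating): v₀ = 28.1 m/s, a = -3 m/s².
v = v₀ + at = 28.1 + (-3)(6.5) = 8.60 m/s
Δx = v₀t + ½at² = 28.1·6.5 + 0.5·-3·6.5² = 119 m

Phase 4 (constant speed): v₀ = 8.60 m/s, a = 0 m/s².
Constant speed: t = d/v = 70/8.60 = 8.14 s
Final speed = 8.60 m/s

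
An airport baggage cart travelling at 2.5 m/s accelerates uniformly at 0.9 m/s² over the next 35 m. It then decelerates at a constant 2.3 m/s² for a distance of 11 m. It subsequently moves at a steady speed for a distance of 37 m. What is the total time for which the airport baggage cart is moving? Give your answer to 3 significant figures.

16.8 s

Phase 1 (accelerating): v₀ = 2.50 m/s, a = 0.9 m/s².
v² = v₀² + 2aΔx = 2.50² + 2·0.9·35 = 69.2 → v = 8.32 m/s
t = (v − v₀)/a = (8.32 − 2.50)/0.9 = 6.47 s

Phase 2 (decelerating): v₀ = 8.32 m/s, a = -2.3 m/s².
v² = v₀² + 2aΔx = 8.32² + 2·-2.3·11 = 18.7 → v = 4.32 m/s
t = (v − v₀)/a = (4.32 − 8.32)/-2.3 = 1.74 s

Phase 3 (constant speed): v₀ = 4.32 m/s, a = 0 m/s².
Constant speed: t = d/v = 37/4.32 = 8.57 s
Total time = 6.47 + 1.74 + 8.57 = 16.8 s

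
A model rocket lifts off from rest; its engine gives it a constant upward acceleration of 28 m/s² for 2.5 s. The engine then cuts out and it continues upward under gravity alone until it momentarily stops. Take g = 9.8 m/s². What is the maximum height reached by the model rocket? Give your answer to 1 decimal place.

Phase 1 (powered ascent): v₀ = 0 m/s, a = 28 m/s².
v = v₀ + at = 0 + (28)(2.5) = 70.0 m/s
Δx = v₀t + ½at² = 0·2.5 + 0.5·28·2.5² = 87.5 m

Phase 2 (coasting upward): v₀ = 70.0 m/s, a = -9.8 m/s².
v = v₀ + at → t = (0 − 70.0) / -9.8 = 7.14 s
v² = v₀² + 2aΔx → Δx = (0² − 70.0²)/(2·-9.8) = 250 m
Maximum height = 87.5 + 250 = 338 m

337.5 m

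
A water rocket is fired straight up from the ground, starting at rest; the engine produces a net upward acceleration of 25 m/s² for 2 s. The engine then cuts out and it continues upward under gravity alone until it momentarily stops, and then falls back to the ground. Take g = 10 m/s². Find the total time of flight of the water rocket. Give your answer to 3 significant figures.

12.9 s

Phase 1 (powered ascent): v₀ = 0 m/s, a = 25 m/s².
v = v₀ + at = 0 + (25)(2) = 50.0 m/s
Δx = v₀t + ½at² = 0·2 + 0.5·25·2² = 50.0 m

Phase 2 (coasting upward): v₀ = 50.0 m/s, a = -10 m/s².
v = v₀ + at → t = (0 − 50.0) / -10 = 5.00 s
v² = v₀² + 2aΔx → Δx = (0² − 50.0²)/(2·-10) = 125 m

Phase 3 (free fall): v₀ = 0 m/s, a = -10 m/s².
Falls 175 m from rest: t = √(2·175/10) = 5.92 s; v = g·t = 59.2 m/s.
Total time = 2.00 + 5.00 + 5.92 = 12.9 s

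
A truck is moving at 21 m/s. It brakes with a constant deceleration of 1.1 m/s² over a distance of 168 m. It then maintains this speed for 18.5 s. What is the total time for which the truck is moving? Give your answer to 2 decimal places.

29.91 s

Phase 1 (decelerating): v₀ = 21.0 m/s, a = -1.1 m/s².
v² = v₀² + 2aΔx = 21.0² + 2·-1.1·168 = 71.4 → v = 8.45 m/s
t = (v − v₀)/a = (8.45 − 21.0)/-1.1 = 11.4 s

Phase 2 (constant speed): v₀ = 8.45 m/s, a = 0 m/s².
v = v₀ + at = 8.45 + (0)(18.5) = 8.45 m/s
Δx = v₀t + ½at² = 8.45·18.5 + 0.5·0·18.5² = 156 m
Total time = 11.4 + 18.5 = 29.9 s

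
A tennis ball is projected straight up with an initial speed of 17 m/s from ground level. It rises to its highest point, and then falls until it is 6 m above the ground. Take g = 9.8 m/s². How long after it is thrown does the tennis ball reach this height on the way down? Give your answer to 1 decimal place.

Phase 1 (rising): v₀ = 17.0 m/s, a = -9.8 m/s².
v = v₀ + at → t = (0 − 17.0) / -9.8 = 1.73 s
v² = v₀² + 2aΔx → Δx = (0² − 17.0²)/(2·-9.8) = 14.7 m

Phase 2 (falling): v₀ = 0 m/s, a = -9.8 m/s².
Falls 8.74 m from rest: t = √(2·8.74/9.8) = 1.34 s; v = g·t = 13.1 m/s.
Total time = 1.73 + 1.34 = 3.07 s

3.1 s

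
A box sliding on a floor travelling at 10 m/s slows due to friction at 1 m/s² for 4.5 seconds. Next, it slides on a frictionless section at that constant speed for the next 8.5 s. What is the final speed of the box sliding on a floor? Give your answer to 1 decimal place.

Phase 1 (decelerating): v₀ = 10.0 m/s, a = -1 m/s².
v = v₀ + at = 10.0 + (-1)(4.5) = 5.50 m/s
Δx = v₀t + ½at² = 10.0·4.5 + 0.5·-1·4.5² = 34.9 m

Phase 2 (constant speed): v₀ = 5.50 m/s, a = 0 m/s².
v = v₀ + at = 5.50 + (0)(8.5) = 5.50 m/s
Δx = v₀t + ½at² = 5.50·8.5 + 0.5·0·8.5² = 46.8 m
Final speed = 5.50 m/s

5.5 m/s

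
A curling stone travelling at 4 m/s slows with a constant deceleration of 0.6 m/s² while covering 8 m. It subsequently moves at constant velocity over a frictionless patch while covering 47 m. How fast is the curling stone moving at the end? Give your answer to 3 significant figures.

Phase 1 (decelerating): v₀ = 4.00 m/s, a = -0.6 m/s².
v² = v₀² + 2aΔx = 4.00² + 2·-0.6·8 = 6.40 → v = 2.53 m/s
t = (v − v₀)/a = (2.53 − 4.00)/-0.6 = 2.45 s

Phase 2 (constant speed): v₀ = 2.53 m/s, a = 0 m/s².
Constant speed: t = d/v = 47/2.53 = 18.6 s
Final speed = 2.53 m/s

2.53 m/s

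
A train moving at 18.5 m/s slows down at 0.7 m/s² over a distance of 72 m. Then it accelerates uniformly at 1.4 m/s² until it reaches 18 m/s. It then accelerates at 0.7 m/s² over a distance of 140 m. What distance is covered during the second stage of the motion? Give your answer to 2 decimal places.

29.48 m

Phase 1 (decelerating): v₀ = 18.5 m/s, a = -0.7 m/s².
v² = v₀² + 2aΔx = 18.5² + 2·-0.7·72 = 241 → v = 15.5 m/s
t = (v − v₀)/a = (15.5 − 18.5)/-0.7 = 4.23 s

Phase 2 (accelerating): v₀ = 15.5 m/s, a = 1.4 m/s².
v = v₀ + at → t = (18 − 15.5) / 1.4 = 1.76 s
v² = v₀² + 2aΔx → Δx = (18² − 15.5²)/(2·1.4) = 29.5 m
Distance in phase 2 = 29.5 m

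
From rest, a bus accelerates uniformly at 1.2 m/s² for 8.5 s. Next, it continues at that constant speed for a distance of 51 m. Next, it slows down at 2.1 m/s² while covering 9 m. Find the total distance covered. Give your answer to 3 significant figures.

Phase 1 (accelerating): v₀ = 0 m/s, a = 1.2 m/s².
v = v₀ + at = 0 + (1.2)(8.5) = 10.2 m/s
Δx = v₀t + ½at² = 0·8.5 + 0.5·1.2·8.5² = 43.3 m

Phase 2 (constant speed): v₀ = 10.2 m/s, a = 0 m/s².
Constant speed: t = d/v = 51/10.2 = 5.00 s

Phase 3 (decelerating): v₀ = 10.2 m/s, a = -2.1 m/s².
v² = v₀² + 2aΔx = 10.2² + 2·-2.1·9 = 66.2 → v = 8.14 m/s
t = (v − v₀)/a = (8.14 − 10.2)/-2.1 = 0.982 s
Total distance = 43.3 + 51.0 + 9.00 = 103 m

103 m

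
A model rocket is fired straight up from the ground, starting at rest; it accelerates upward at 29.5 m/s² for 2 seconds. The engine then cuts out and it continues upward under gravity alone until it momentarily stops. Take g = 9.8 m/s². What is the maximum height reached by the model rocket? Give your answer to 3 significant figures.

Phase 1 (powered ascent): v₀ = 0 m/s, a = 29.5 m/s².
v = v₀ + at = 0 + (29.5)(2) = 59.0 m/s
Δx = v₀t + ½at² = 0·2 + 0.5·29.5·2² = 59.0 m

Phase 2 (coasting upward): v₀ = 59.0 m/s, a = -9.8 m/s².
v = v₀ + at → t = (0 − 59.0) / -9.8 = 6.02 s
v² = v₀² + 2aΔx → Δx = (0² − 59.0²)/(2·-9.8) = 178 m
Maximum height = 59.0 + 178 = 237 m

237 m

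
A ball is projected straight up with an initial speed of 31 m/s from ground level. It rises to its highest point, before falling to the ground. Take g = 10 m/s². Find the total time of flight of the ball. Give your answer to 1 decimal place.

Phase 1 (rising): v₀ = 31.0 m/s, a = -10 m/s².
v = v₀ + at → t = (0 − 31.0) / -10 = 3.10 s
v² = v₀² + 2aΔx → Δx = (0² − 31.0²)/(2·-10) = 48.0 m

Phase 2 (falling): v₀ = 0 m/s, a = -10 m/s².
Falls 48.0 m from rest: t = √(2·48.0/10) = 3.10 s; v = g·t = 31.0 m/s.
Total time = 3.10 + 3.10 = 6.20 s

6.2 s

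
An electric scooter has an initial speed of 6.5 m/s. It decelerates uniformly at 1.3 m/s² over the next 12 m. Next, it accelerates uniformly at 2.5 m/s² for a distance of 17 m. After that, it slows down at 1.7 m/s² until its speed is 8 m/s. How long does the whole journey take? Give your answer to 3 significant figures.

Phase 1 (decelerating): v₀ = 6.50 m/s, a = -1.3 m/s².
v² = v₀² + 2aΔx = 6.50² + 2·-1.3·12 = 11.0 → v = 3.32 m/s
t = (v − v₀)/a = (3.32 − 6.50)/-1.3 = 2.44 s

Phase 2 (accelerating): v₀ = 3.32 m/s, a = 2.5 m/s².
v² = v₀² + 2aΔx = 3.32² + 2·2.5·17 = 96.0 → v = 9.80 m/s
t = (v − v₀)/a = (9.80 − 3.32)/2.5 = 2.59 s

Phase 3 (decelerating): v₀ = 9.80 m/s, a = -1.7 m/s².
v = v₀ + at → t = (8 − 9.80) / -1.7 = 1.06 s
v² = v₀² + 2aΔx → Δx = (8² − 9.80²)/(2·-1.7) = 9.43 m
Total time = 2.44 + 2.59 + 1.06 = 6.09 s

6.09 s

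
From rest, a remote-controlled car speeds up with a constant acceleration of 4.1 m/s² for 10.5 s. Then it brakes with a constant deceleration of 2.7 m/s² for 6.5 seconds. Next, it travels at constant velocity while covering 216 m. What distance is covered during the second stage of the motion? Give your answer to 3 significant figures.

Phase 1 (accelerating): v₀ = 0 m/s, a = 4.1 m/s².
v = v₀ + at = 0 + (4.1)(10.5) = 43.0 m/s
Δx = v₀t + ½at² = 0·10.5 + 0.5·4.1·10.5² = 226 m

Phase 2 (decelerating): v₀ = 43.0 m/s, a = -2.7 m/s².
v = v₀ + at = 43.0 + (-2.7)(6.5) = 25.5 m/s
Δx = v₀t + ½at² = 43.0·6.5 + 0.5·-2.7·6.5² = 223 m
Distance in phase 2 = 223 m

223 m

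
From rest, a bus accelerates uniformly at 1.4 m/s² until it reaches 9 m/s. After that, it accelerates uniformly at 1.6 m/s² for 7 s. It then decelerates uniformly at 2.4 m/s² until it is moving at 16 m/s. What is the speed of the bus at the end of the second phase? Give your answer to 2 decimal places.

Phase 1 (accelerating): v₀ = 0 m/s, a = 1.4 m/s².
v = v₀ + at → t = (9 − 0) / 1.4 = 6.43 s
v² = v₀² + 2aΔx → Δx = (9² − 0²)/(2·1.4) = 28.9 m

Phase 2 (accelerating): v₀ = 9.00 m/s, a = 1.6 m/s².
v = v₀ + at = 9.00 + (1.6)(7) = 20.2 m/s
Δx = v₀t + ½at² = 9.00·7 + 0.5·1.6·7² = 102 m
Speed at end of phase 2 = 20.2 m/s

20.20 m/s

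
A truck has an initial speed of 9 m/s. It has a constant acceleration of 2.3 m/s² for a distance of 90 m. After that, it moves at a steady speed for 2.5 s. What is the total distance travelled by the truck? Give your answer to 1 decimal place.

Phase 1 (accelerating): v₀ = 9.00 m/s, a = 2.3 m/s².
v² = v₀² + 2aΔx = 9.00² + 2·2.3·90 = 495 → v = 22.2 m/s
t = (v − v₀)/a = (22.2 − 9.00)/2.3 = 5.76 s

Phase 2 (constant speed): v₀ = 22.2 m/s, a = 0 m/s².
v = v₀ + at = 22.2 + (0)(2.5) = 22.2 m/s
Δx = v₀t + ½at² = 22.2·2.5 + 0.5·0·2.5² = 55.6 m
Total distance = 90.0 + 55.6 = 146 m

145.6 m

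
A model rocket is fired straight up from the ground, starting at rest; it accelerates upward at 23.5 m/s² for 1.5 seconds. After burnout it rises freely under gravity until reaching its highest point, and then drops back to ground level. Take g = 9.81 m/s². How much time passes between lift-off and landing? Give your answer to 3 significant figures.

9.37 s

Phase 1 (powered ascent): v₀ = 0 m/s, a = 23.5 m/s².
v = v₀ + at = 0 + (23.5)(1.5) = 35.2 m/s
Δx = v₀t + ½at² = 0·1.5 + 0.5·23.5·1.5² = 26.4 m

Phase 2 (coasting upward): v₀ = 35.2 m/s, a = -9.81 m/s².
v = v₀ + at → t = (0 − 35.2) / -9.81 = 3.59 s
v² = v₀² + 2aΔx → Δx = (0² − 35.2²)/(2·-9.81) = 63.3 m

Phase 3 (free fall): v₀ = 0 m/s, a = -9.81 m/s².
Falls 89.8 m from rest: t = √(2·89.8/9.81) = 4.28 s; v = g·t = 42.0 m/s.
Total time = 1.50 + 3.59 + 4.28 = 9.37 s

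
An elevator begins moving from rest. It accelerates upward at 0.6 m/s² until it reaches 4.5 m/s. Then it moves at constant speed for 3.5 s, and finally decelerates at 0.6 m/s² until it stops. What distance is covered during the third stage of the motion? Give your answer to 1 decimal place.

Phase 1 (accelerating): v₀ = 0 m/s, a = 0.6 m/s².
v = v₀ + at → t = (4.5 − 0) / 0.6 = 7.50 s
v² = v₀² + 2aΔx → Δx = (4.5² − 0²)/(2·0.6) = 16.9 m

Phase 2 (constant speed): v₀ = 4.50 m/s, a = 0 m/s².
v = v₀ + at = 4.50 + (0)(3.5) = 4.50 m/s
Δx = v₀t + ½at² = 4.50·3.5 + 0.5·0·3.5² = 15.8 m

Phase 3 (decelerating): v₀ = 4.50 m/s, a = -0.6 m/s².
v = v₀ + at → t = (0 − 4.50) / -0.6 = 7.50 s
v² = v₀² + 2aΔx → Δx = (0² − 4.50²)/(2·-0.6) = 16.9 m
Distance in phase 3 = 16.9 m

16.9 m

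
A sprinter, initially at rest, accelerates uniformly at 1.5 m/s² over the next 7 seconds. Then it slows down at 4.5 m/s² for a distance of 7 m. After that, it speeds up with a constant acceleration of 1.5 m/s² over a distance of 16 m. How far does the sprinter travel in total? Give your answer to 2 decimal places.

Phase 1 (accelerating): v₀ = 0 m/s, a = 1.5 m/s².
v = v₀ + at = 0 + (1.5)(7) = 10.5 m/s
Δx = v₀t + ½at² = 0·7 + 0.5·1.5·7² = 36.8 m

Phase 2 (decelerating): v₀ = 10.5 m/s, a = -4.5 m/s².
v² = v₀² + 2aΔx = 10.5² + 2·-4.5·7 = 47.2 → v = 6.87 m/s
t = (v − v₀)/a = (6.87 − 10.5)/-4.5 = 0.806 s

Phase 3 (accelerating): v₀ = 6.87 m/s, a = 1.5 m/s².
v² = v₀² + 2aΔx = 6.87² + 2·1.5·16 = 95.2 → v = 9.76 m/s
t = (v − v₀)/a = (9.76 − 6.87)/1.5 = 1.92 s
Total distance = 36.8 + 7.00 + 16.0 = 59.8 m

59.75 m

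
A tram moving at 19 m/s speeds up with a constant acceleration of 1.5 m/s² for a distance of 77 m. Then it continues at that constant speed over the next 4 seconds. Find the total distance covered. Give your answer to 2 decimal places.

Phase 1 (accelerating): v₀ = 19.0 m/s, a = 1.5 m/s².
v² = v₀² + 2aΔx = 19.0² + 2·1.5·77 = 592 → v = 24.3 m/s
t = (v − v₀)/a = (24.3 − 19.0)/1.5 = 3.55 s

Phase 2 (constant speed): v₀ = 24.3 m/s, a = 0 m/s².
v = v₀ + at = 24.3 + (0)(4) = 24.3 m/s
Δx = v₀t + ½at² = 24.3·4 + 0.5·0·4² = 97.3 m
Total distance = 77.0 + 97.3 = 174 m

174.32 m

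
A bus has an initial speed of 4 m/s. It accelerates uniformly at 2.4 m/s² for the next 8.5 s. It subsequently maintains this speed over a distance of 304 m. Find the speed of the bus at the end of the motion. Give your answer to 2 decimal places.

Phase 1 (accelerating): v₀ = 4.00 m/s, a = 2.4 m/s².
v = v₀ + at = 4.00 + (2.4)(8.5) = 24.4 m/s
Δx = v₀t + ½at² = 4.00·8.5 + 0.5·2.4·8.5² = 121 m

Phase 2 (constant speed): v₀ = 24.4 m/s, a = 0 m/s².
Constant speed: t = d/v = 304/24.4 = 12.5 s
Final speed = 24.4 m/s

24.40 m/s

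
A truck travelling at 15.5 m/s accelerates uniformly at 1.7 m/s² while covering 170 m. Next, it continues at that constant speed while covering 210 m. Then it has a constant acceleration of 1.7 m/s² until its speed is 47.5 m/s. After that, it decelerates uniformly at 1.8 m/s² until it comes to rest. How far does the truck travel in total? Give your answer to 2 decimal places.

Phase 1 (accelerating): v₀ = 15.5 m/s, a = 1.7 m/s².
v² = v₀² + 2aΔx = 15.5² + 2·1.7·170 = 818 → v = 28.6 m/s
t = (v − v₀)/a = (28.6 − 15.5)/1.7 = 7.71 s

Phase 2 (constant speed): v₀ = 28.6 m/s, a = 0 m/s².
Constant speed: t = d/v = 210/28.6 = 7.34 s

Phase 3 (accelerating): v₀ = 28.6 m/s, a = 1.7 m/s².
v = v₀ + at → t = (47.5 − 28.6) / 1.7 = 11.1 s
v² = v₀² + 2aΔx → Δx = (47.5² − 28.6²)/(2·1.7) = 423 m

Phase 4 (decelerating): v₀ = 47.5 m/s, a = -1.8 m/s².
v = v₀ + at → t = (0 − 47.5) / -1.8 = 26.4 s
v² = v₀² + 2aΔx → Δx = (0² − 47.5²)/(2·-1.8) = 627 m
Total distance = 170 + 210 + 423 + 627 = 1430 m

1429.68 m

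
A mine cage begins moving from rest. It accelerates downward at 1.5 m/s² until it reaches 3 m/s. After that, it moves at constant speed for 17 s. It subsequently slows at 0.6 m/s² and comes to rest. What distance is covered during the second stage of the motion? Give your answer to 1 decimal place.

Phase 1 (accelerating): v₀ = 0 m/s, a = 1.5 m/s².
v = v₀ + at → t = (3 − 0) / 1.5 = 2.00 s
v² = v₀² + 2aΔx → Δx = (3² − 0²)/(2·1.5) = 3.00 m

Phase 2 (constant speed): v₀ = 3.00 m/s, a = 0 m/s².
v = v₀ + at = 3.00 + (0)(17) = 3.00 m/s
Δx = v₀t + ½at² = 3.00·17 + 0.5·0·17² = 51.0 m
Distance in phase 2 = 51.0 m

51.0 m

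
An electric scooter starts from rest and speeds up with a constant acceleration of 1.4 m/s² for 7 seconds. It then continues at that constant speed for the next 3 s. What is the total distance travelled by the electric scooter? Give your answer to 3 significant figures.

63.7 m

Phase 1 (accelerating): v₀ = 0 m/s, a = 1.4 m/s².
v = v₀ + at = 0 + (1.4)(7) = 9.80 m/s
Δx = v₀t + ½at² = 0·7 + 0.5·1.4·7² = 34.3 m

Phase 2 (constant speed): v₀ = 9.80 m/s, a = 0 m/s².
v = v₀ + at = 9.80 + (0)(3) = 9.80 m/s
Δx = v₀t + ½at² = 9.80·3 + 0.5·0·3² = 29.4 m
Total distance = 34.3 + 29.4 = 63.7 m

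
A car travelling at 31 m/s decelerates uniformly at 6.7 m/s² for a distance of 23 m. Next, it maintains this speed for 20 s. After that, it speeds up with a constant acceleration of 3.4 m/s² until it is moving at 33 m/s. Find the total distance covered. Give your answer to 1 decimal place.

598.1 m

Phase 1 (decelerating): v₀ = 31.0 m/s, a = -6.7 m/s².
v² = v₀² + 2aΔx = 31.0² + 2·-6.7·23 = 653 → v = 25.5 m/s
t = (v − v₀)/a = (25.5 − 31.0)/-6.7 = 0.813 s

Phase 2 (constant speed): v₀ = 25.5 m/s, a = 0 m/s².
v = v₀ + at = 25.5 + (0)(20) = 25.5 m/s
Δx = v₀t + ½at² = 25.5·20 + 0.5·0·20² = 511 m

Phase 3 (accelerating): v₀ = 25.5 m/s, a = 3.4 m/s².
v = v₀ + at → t = (33 − 25.5) / 3.4 = 2.19 s
v² = v₀² + 2aΔx → Δx = (33² − 25.5²)/(2·3.4) = 64.1 m
Total distance = 23.0 + 511 + 64.1 = 598 m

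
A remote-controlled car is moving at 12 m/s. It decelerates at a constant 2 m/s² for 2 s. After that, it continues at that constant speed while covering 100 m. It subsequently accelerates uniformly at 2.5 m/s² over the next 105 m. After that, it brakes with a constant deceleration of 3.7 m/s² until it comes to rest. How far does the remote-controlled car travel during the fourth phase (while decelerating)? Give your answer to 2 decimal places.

79.59 m

Phase 1 (decelerating): v₀ = 12.0 m/s, a = -2 m/s².
v = v₀ + at = 12.0 + (-2)(2) = 8.00 m/s
Δx = v₀t + ½at² = 12.0·2 + 0.5·-2·2² = 20.0 m

Phase 2 (constant speed): v₀ = 8.00 m/s, a = 0 m/s².
Constant speed: t = d/v = 100/8.00 = 12.5 s

Phase 3 (accelerating): v₀ = 8.00 m/s, a = 2.5 m/s².
v² = v₀² + 2aΔx = 8.00² + 2·2.5·105 = 589 → v = 24.3 m/s
t = (v − v₀)/a = (24.3 − 8.00)/2.5 = 6.51 s

Phase 4 (decelerating): v₀ = 24.3 m/s, a = -3.7 m/s².
v = v₀ + at → t = (0 − 24.3) / -3.7 = 6.56 s
v² = v₀² + 2aΔx → Δx = (0² − 24.3²)/(2·-3.7) = 79.6 m
Distance in phase 4 = 79.6 m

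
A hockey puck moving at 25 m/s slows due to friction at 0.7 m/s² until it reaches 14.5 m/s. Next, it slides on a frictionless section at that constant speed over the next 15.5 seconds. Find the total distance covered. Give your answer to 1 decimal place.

521.0 m

Phase 1 (decelerating): v₀ = 25.0 m/s, a = -0.7 m/s².
v = v₀ + at → t = (14.5 − 25.0) / -0.7 = 15.0 s
v² = v₀² + 2aΔx → Δx = (14.5² − 25.0²)/(2·-0.7) = 296 m

Phase 2 (constant speed): v₀ = 14.5 m/s, a = 0 m/s².
v = v₀ + at = 14.5 + (0)(15.5) = 14.5 m/s
Δx = v₀t + ½at² = 14.5·15.5 + 0.5·0·15.5² = 225 m
Total distance = 296 + 225 = 521 m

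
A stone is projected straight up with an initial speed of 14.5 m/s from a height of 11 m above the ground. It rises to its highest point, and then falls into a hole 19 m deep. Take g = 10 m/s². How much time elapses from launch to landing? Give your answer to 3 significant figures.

Phase 1 (rising): v₀ = 14.5 m/s, a = -10 m/s².
v = v₀ + at → t = (0 − 14.5) / -10 = 1.45 s
v² = v₀² + 2aΔx → Δx = (0² − 14.5²)/(2·-10) = 10.5 m

Phase 2 (falling): v₀ = 0 m/s, a = -10 m/s².
Falls 40.5 m from rest: t = √(2·40.5/10) = 2.85 s; v = g·t = 28.5 m/s.
Total time = 1.45 + 2.85 = 4.30 s

4.30 s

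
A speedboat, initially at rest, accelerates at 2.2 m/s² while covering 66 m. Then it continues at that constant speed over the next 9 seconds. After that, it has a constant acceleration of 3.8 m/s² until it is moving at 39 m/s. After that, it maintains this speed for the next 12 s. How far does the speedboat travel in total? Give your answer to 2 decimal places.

Phase 1 (accelerating): v₀ = 0 m/s, a = 2.2 m/s².
v² = v₀² + 2aΔx = 0² + 2·2.2·66 = 290 → v = 17.0 m/s
t = (v − v₀)/a = (17.0 − 0)/2.2 = 7.75 s

Phase 2 (constant speed): v₀ = 17.0 m/s, a = 0 m/s².
v = v₀ + at = 17.0 + (0)(9) = 17.0 m/s
Δx = v₀t + ½at² = 17.0·9 + 0.5·0·9² = 153 m

Phase 3 (accelerating): v₀ = 17.0 m/s, a = 3.8 m/s².
v = v₀ + at → t = (39 − 17.0) / 3.8 = 5.78 s
v² = v₀² + 2aΔx → Δx = (39² − 17.0²)/(2·3.8) = 162 m

Phase 4 (constant speed): v₀ = 39.0 m/s, a = 0 m/s².
v = v₀ + at = 39.0 + (0)(12) = 39.0 m/s
Δx = v₀t + ½at² = 39.0·12 + 0.5·0·12² = 468 m
Total distance = 66.0 + 153 + 162 + 468 = 849 m

849.29 m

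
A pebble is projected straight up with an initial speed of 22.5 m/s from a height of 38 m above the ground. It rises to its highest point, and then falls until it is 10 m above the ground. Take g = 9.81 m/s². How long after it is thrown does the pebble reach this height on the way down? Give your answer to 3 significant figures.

Phase 1 (rising): v₀ = 22.5 m/s, a = -9.81 m/s².
v = v₀ + at → t = (0 − 22.5) / -9.81 = 2.29 s
v² = v₀² + 2aΔx → Δx = (0² − 22.5²)/(2·-9.81) = 25.8 m

Phase 2 (falling): v₀ = 0 m/s, a = -9.81 m/s².
Falls 53.8 m from rest: t = √(2·53.8/9.81) = 3.31 s; v = g·t = 32.5 m/s.
Total time = 2.29 + 3.31 = 5.61 s

5.61 s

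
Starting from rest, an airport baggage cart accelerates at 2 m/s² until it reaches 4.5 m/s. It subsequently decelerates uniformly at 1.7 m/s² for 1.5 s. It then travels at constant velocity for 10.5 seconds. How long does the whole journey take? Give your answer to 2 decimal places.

14.25 s

Phase 1 (accelerating): v₀ = 0 m/s, a = 2 m/s².
v = v₀ + at → t = (4.5 − 0) / 2 = 2.25 s
v² = v₀² + 2aΔx → Δx = (4.5² − 0²)/(2·2) = 5.06 m

Phase 2 (decelerating): v₀ = 4.50 m/s, a = -1.7 m/s².
v = v₀ + at = 4.50 + (-1.7)(1.5) = 1.95 m/s
Δx = v₀t + ½at² = 4.50·1.5 + 0.5·-1.7·1.5² = 4.84 m

Phase 3 (constant speed): v₀ = 1.95 m/s, a = 0 m/s².
v = v₀ + at = 1.95 + (0)(10.5) = 1.95 m/s
Δx = v₀t + ½at² = 1.95·10.5 + 0.5·0·10.5² = 20.5 m
Total time = 2.25 + 1.50 + 10.5 = 14.2 s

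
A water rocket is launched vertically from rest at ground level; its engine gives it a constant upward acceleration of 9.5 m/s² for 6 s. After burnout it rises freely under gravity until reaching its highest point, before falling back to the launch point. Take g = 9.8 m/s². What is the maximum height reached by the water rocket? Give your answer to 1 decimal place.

336.8 m

Phase 1 (powered ascent): v₀ = 0 m/s, a = 9.5 m/s².
v = v₀ + at = 0 + (9.5)(6) = 57.0 m/s
Δx = v₀t + ½at² = 0·6 + 0.5·9.5·6² = 171 m

Phase 2 (coasting upward): v₀ = 57.0 m/s, a = -9.8 m/s².
v = v₀ + at → t = (0 − 57.0) / -9.8 = 5.82 s
v² = v₀² + 2aΔx → Δx = (0² − 57.0²)/(2·-9.8) = 166 m
Maximum height = 171 + 166 = 337 m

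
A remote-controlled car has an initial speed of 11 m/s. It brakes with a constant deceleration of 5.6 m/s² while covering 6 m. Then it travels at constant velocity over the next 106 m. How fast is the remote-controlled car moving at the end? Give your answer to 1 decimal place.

7.3 m/s

Phase 1 (decelerating): v₀ = 11.0 m/s, a = -5.6 m/s².
v² = v₀² + 2aΔx = 11.0² + 2·-5.6·6 = 53.8 → v = 7.33 m/s
t = (v − v₀)/a = (7.33 − 11.0)/-5.6 = 0.654 s

Phase 2 (constant speed): v₀ = 7.33 m/s, a = 0 m/s².
Constant speed: t = d/v = 106/7.33 = 14.5 s
Final speed = 7.33 m/s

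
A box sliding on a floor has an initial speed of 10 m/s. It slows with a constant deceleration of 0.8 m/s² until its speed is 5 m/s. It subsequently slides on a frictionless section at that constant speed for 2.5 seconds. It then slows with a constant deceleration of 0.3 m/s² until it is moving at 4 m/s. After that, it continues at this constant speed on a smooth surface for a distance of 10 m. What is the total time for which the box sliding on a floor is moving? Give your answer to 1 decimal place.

14.6 s

Phase 1 (decelerating): v₀ = 10.0 m/s, a = -0.8 m/s².
v = v₀ + at → t = (5 − 10.0) / -0.8 = 6.25 s
v² = v₀² + 2aΔx → Δx = (5² − 10.0²)/(2·-0.8) = 46.9 m

Phase 2 (constant speed): v₀ = 5.00 m/s, a = 0 m/s².
v = v₀ + at = 5.00 + (0)(2.5) = 5.00 m/s
Δx = v₀t + ½at² = 5.00·2.5 + 0.5·0·2.5² = 12.5 m

Phase 3 (decelerating): v₀ = 5.00 m/s, a = -0.3 m/s².
v = v₀ + at → t = (4 − 5.00) / -0.3 = 3.33 s
v² = v₀² + 2aΔx → Δx = (4² − 5.00²)/(2·-0.3) = 15.0 m

Phase 4 (constant speed): v₀ = 4.00 m/s, a = 0 m/s².
Constant speed: t = d/v = 10/4.00 = 2.50 s
Total time = 6.25 + 2.50 + 3.33 + 2.50 = 14.6 s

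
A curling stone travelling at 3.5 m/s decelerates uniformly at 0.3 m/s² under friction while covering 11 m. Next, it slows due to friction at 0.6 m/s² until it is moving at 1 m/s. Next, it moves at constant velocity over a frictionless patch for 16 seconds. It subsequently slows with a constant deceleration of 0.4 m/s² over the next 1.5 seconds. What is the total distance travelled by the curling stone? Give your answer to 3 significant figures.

Phase 1 (decelerating): v₀ = 3.50 m/s, a = -0.3 m/s².
v² = v₀² + 2aΔx = 3.50² + 2·-0.3·11 = 5.65 → v = 2.38 m/s
t = (v − v₀)/a = (2.38 − 3.50)/-0.3 = 3.74 s

Phase 2 (decelerating): v₀ = 2.38 m/s, a = -0.6 m/s².
v = v₀ + at → t = (1 − 2.38) / -0.6 = 2.29 s
v² = v₀² + 2aΔx → Δx = (1² − 2.38²)/(2·-0.6) = 3.88 m

Phase 3 (constant speed): v₀ = 1.00 m/s, a = 0 m/s².
v = v₀ + at = 1.00 + (0)(16) = 1.00 m/s
Δx = v₀t + ½at² = 1.00·16 + 0.5·0·16² = 16.0 m

Phase 4 (decelerating): v₀ = 1.00 m/s, a = -0.4 m/s².
v = v₀ + at = 1.00 + (-0.4)(1.5) = 0.400 m/s
Δx = v₀t + ½at² = 1.00·1.5 + 0.5·-0.4·1.5² = 1.05 m
Total distance = 11.0 + 3.88 + 16.0 + 1.05 = 31.9 m

31.9 m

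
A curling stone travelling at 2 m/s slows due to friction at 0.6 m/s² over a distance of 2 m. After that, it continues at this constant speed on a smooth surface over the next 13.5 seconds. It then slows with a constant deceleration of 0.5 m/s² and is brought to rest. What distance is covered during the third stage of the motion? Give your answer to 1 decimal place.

1.6 m

Phase 1 (decelerating): v₀ = 2.00 m/s, a = -0.6 m/s².
v² = v₀² + 2aΔx = 2.00² + 2·-0.6·2 = 1.60 → v = 1.26 m/s
t = (v − v₀)/a = (1.26 − 2.00)/-0.6 = 1.23 s

Phase 2 (constant speed): v₀ = 1.26 m/s, a = 0 m/s².
v = v₀ + at = 1.26 + (0)(13.5) = 1.26 m/s
Δx = v₀t + ½at² = 1.26·13.5 + 0.5·0·13.5² = 17.1 m

Phase 3 (decelerating): v₀ = 1.26 m/s, a = -0.5 m/s².
v = v₀ + at → t = (0 − 1.26) / -0.5 = 2.53 s
v² = v₀² + 2aΔx → Δx = (0² − 1.26²)/(2·-0.5) = 1.60 m
Distance in phase 3 = 1.60 m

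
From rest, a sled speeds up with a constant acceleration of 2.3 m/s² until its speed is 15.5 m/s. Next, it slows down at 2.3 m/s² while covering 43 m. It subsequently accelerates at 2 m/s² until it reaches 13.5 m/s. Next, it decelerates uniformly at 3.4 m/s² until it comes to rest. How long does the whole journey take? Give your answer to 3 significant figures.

18.1 s

Phase 1 (accelerating): v₀ = 0 m/s, a = 2.3 m/s².
v = v₀ + at → t = (15.5 − 0) / 2.3 = 6.74 s
v² = v₀² + 2aΔx → Δx = (15.5² − 0²)/(2·2.3) = 52.2 m

Phase 2 (decelerating): v₀ = 15.5 m/s, a = -2.3 m/s².
v² = v₀² + 2aΔx = 15.5² + 2·-2.3·43 = 42.5 → v = 6.52 m/s
t = (v − v₀)/a = (6.52 − 15.5)/-2.3 = 3.91 s

Phase 3 (accelerating): v₀ = 6.52 m/s, a = 2 m/s².
v = v₀ + at → t = (13.5 − 6.52) / 2 = 3.49 s
v² = v₀² + 2aΔx → Δx = (13.5² − 6.52²)/(2·2) = 34.9 m

Phase 4 (decelerating): v₀ = 13.5 m/s, a = -3.4 m/s².
v = v₀ + at → t = (0 − 13.5) / -3.4 = 3.97 s
v² = v₀² + 2aΔx → Δx = (0² − 13.5²)/(2·-3.4) = 26.8 m
Total time = 6.74 + 3.91 + 3.49 + 3.97 = 18.1 s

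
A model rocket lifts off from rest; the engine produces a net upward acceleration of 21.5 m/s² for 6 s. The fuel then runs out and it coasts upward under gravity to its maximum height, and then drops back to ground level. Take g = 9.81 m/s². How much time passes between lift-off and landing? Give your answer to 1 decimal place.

35.0 s

Phase 1 (powered ascent): v₀ = 0 m/s, a = 21.5 m/s².
v = v₀ + at = 0 + (21.5)(6) = 129 m/s
Δx = v₀t + ½at² = 0·6 + 0.5·21.5·6² = 387 m

Phase 2 (coasting upward): v₀ = 129 m/s, a = -9.81 m/s².
v = v₀ + at → t = (0 − 129) / -9.81 = 13.1 s
v² = v₀² + 2aΔx → Δx = (0² − 129²)/(2·-9.81) = 848 m

Phase 3 (free fall): v₀ = 0 m/s, a = -9.81 m/s².
Falls 1240 m from rest: t = √(2·1240/9.81) = 15.9 s; v = g·t = 156 m/s.
Total time = 6.00 + 13.1 + 15.9 = 35.0 s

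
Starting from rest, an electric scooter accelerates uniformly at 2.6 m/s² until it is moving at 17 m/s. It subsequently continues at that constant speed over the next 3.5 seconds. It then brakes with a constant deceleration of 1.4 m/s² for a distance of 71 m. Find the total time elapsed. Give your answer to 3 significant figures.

Phase 1 (accelerating): v₀ = 0 m/s, a = 2.6 m/s².
v = v₀ + at → t = (17 − 0) / 2.6 = 6.54 s
v² = v₀² + 2aΔx → Δx = (17² − 0²)/(2·2.6) = 55.6 m

Phase 2 (constant speed): v₀ = 17.0 m/s, a = 0 m/s².
v = v₀ + at = 17.0 + (0)(3.5) = 17.0 m/s
Δx = v₀t + ½at² = 17.0·3.5 + 0.5·0·3.5² = 59.5 m

Phase 3 (decelerating): v₀ = 17.0 m/s, a = -1.4 m/s².
v² = v₀² + 2aΔx = 17.0² + 2·-1.4·71 = 90.2 → v = 9.50 m/s
t = (v − v₀)/a = (9.50 − 17.0)/-1.4 = 5.36 s
Total time = 6.54 + 3.50 + 5.36 = 15.4 s

15.4 s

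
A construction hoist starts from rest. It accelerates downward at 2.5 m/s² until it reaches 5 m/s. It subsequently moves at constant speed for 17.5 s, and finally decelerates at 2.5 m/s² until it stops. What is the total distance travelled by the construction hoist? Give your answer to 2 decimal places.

Phase 1 (accelerating): v₀ = 0 m/s, a = 2.5 m/s².
v = v₀ + at → t = (5 − 0) / 2.5 = 2.00 s
v² = v₀² + 2aΔx → Δx = (5² − 0²)/(2·2.5) = 5.00 m

Phase 2 (constant speed): v₀ = 5.00 m/s, a = 0 m/s².
v = v₀ + at = 5.00 + (0)(17.5) = 5.00 m/s
Δx = v₀t + ½at² = 5.00·17.5 + 0.5·0·17.5² = 87.5 m

Phase 3 (decelerating): v₀ = 5.00 m/s, a = -2.5 m/s².
v = v₀ + at → t = (0 − 5.00) / -2.5 = 2.00 s
v² = v₀² + 2aΔx → Δx = (0² − 5.00²)/(2·-2.5) = 5.00 m
Total distance = 5.00 + 87.5 + 5.00 = 97.5 m

97.50 m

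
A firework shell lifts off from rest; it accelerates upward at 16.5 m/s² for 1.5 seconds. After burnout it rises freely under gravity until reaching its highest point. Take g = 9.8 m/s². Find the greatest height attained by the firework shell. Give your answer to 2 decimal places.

49.82 m

Phase 1 (powered ascent): v₀ = 0 m/s, a = 16.5 m/s².
v = v₀ + at = 0 + (16.5)(1.5) = 24.8 m/s
Δx = v₀t + ½at² = 0·1.5 + 0.5·16.5·1.5² = 18.6 m

Phase 2 (coasting upward): v₀ = 24.8 m/s, a = -9.8 m/s².
v = v₀ + at → t = (0 − 24.8) / -9.8 = 2.53 s
v² = v₀² + 2aΔx → Δx = (0² − 24.8²)/(2·-9.8) = 31.3 m
Maximum height = 18.6 + 31.3 = 49.8 m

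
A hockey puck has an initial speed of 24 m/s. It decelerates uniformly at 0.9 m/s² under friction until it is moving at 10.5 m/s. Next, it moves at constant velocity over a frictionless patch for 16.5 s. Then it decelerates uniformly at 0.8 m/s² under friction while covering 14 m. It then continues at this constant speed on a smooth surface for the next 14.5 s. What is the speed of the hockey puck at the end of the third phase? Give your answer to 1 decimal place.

9.4 m/s

Phase 1 (decelerating): v₀ = 24.0 m/s, a = -0.9 m/s².
v = v₀ + at → t = (10.5 − 24.0) / -0.9 = 15.0 s
v² = v₀² + 2aΔx → Δx = (10.5² − 24.0²)/(2·-0.9) = 259 m

Phase 2 (constant speed): v₀ = 10.5 m/s, a = 0 m/s².
v = v₀ + at = 10.5 + (0)(16.5) = 10.5 m/s
Δx = v₀t + ½at² = 10.5·16.5 + 0.5·0·16.5² = 173 m

Phase 3 (decelerating): v₀ = 10.5 m/s, a = -0.8 m/s².
v² = v₀² + 2aΔx = 10.5² + 2·-0.8·14 = 87.8 → v = 9.37 m/s
t = (v − v₀)/a = (9.37 − 10.5)/-0.8 = 1.41 s
Speed at end of phase 3 = 9.37 m/s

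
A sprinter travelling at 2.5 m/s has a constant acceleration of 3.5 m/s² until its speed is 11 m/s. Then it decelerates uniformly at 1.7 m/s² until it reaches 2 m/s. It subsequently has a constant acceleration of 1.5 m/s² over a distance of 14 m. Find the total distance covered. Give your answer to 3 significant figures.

Phase 1 (accelerating): v₀ = 2.50 m/s, a = 3.5 m/s².
v = v₀ + at → t = (11 − 2.50) / 3.5 = 2.43 s
v² = v₀² + 2aΔx → Δx = (11² − 2.50²)/(2·3.5) = 16.4 m

Phase 2 (decelerating): v₀ = 11.0 m/s, a = -1.7 m/s².
v = v₀ + at → t = (2 − 11.0) / -1.7 = 5.29 s
v² = v₀² + 2aΔx → Δx = (2² − 11.0²)/(2·-1.7) = 34.4 m

Phase 3 (accelerating): v₀ = 2.00 m/s, a = 1.5 m/s².
v² = v₀² + 2aΔx = 2.00² + 2·1.5·14 = 46.0 → v = 6.78 m/s
t = (v − v₀)/a = (6.78 − 2.00)/1.5 = 3.19 s
Total distance = 16.4 + 34.4 + 14.0 = 64.8 m

64.8 m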